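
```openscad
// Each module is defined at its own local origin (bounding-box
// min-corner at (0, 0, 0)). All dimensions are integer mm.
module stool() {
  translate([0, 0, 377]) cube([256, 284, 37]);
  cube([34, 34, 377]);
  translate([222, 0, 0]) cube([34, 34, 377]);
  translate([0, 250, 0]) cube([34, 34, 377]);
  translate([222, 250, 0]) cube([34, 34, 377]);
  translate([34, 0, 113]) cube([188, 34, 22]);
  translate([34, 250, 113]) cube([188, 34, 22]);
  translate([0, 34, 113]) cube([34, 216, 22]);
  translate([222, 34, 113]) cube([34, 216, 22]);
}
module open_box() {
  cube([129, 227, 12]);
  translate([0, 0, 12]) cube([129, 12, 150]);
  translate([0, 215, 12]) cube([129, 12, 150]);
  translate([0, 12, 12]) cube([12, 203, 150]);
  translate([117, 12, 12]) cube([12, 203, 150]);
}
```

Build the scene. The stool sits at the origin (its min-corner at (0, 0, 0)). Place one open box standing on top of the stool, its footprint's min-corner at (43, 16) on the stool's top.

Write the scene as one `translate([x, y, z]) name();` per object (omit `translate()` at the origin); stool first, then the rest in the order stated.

stool();
translate([43, 16, 414]) open_box();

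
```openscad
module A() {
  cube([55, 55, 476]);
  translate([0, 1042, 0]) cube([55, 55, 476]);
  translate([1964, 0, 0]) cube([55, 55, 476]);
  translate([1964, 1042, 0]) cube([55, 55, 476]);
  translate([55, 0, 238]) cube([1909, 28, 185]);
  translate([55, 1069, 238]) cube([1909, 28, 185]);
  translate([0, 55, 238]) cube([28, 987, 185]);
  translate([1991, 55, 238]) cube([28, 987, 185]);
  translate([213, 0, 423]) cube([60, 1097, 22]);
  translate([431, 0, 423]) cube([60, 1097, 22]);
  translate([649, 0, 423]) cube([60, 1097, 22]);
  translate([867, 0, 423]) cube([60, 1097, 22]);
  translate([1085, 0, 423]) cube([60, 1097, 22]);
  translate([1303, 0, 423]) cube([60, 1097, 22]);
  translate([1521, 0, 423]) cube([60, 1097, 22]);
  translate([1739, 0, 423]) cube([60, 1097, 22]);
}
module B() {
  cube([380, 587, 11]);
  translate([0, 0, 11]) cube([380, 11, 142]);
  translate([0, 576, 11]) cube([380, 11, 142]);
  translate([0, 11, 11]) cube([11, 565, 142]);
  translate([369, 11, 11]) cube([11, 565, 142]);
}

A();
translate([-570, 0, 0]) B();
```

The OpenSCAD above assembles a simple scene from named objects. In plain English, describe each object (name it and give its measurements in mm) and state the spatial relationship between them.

A is a bed frame 2019 mm long (x) by 1097 mm wide (y). Four 55×55 mm corner posts, 476 mm tall, at the corners of the footprint. Four rails of 28 mm thickness and 185 mm height run between adjacent posts with their undersides at z = 238 mm, their outer faces flush with the outside of the frame (the two x-running rails run between the posts' inner faces; the two y-running rails run between the posts' inner faces). 8 slats, each 60 mm wide (x) and 22 mm thick, lie across the top of the two x-running rails, running the full 1097 mm width of the frame in y; the slats are evenly spaced along x between the inner faces of the end posts with equal gaps (rounded down to the nearest mm) at the −x end and between each pair — any rounding remainder accumulates at the +x end.

B is an open-topped rectangular box: outside dimensions 380×587×153 mm, with a uniform wall and base thickness of 11 mm. The base is a full 380×587 slab on the floor; four walls sit on top of the base. The front and back walls (the −y and +y sides) span the full width; the two side walls fit between them.

The open box is on the floor beside the bed frame on its −x side.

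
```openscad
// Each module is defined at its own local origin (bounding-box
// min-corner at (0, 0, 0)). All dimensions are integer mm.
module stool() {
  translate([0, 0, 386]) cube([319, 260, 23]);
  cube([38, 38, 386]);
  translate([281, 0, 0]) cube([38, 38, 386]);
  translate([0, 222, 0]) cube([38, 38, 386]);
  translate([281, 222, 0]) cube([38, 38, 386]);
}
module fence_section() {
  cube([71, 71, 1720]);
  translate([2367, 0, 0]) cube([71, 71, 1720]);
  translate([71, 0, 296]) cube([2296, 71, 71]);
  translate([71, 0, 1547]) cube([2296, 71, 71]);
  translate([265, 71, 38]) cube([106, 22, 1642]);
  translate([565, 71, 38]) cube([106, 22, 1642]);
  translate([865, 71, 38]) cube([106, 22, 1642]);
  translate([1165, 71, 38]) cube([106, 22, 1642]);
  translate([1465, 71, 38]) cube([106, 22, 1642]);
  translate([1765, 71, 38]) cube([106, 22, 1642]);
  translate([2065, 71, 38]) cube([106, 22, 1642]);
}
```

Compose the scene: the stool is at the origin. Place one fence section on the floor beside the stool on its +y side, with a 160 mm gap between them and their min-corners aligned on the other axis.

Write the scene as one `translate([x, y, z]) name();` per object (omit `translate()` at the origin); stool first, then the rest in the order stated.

stool();
translate([0, 420, 0]) fence_section();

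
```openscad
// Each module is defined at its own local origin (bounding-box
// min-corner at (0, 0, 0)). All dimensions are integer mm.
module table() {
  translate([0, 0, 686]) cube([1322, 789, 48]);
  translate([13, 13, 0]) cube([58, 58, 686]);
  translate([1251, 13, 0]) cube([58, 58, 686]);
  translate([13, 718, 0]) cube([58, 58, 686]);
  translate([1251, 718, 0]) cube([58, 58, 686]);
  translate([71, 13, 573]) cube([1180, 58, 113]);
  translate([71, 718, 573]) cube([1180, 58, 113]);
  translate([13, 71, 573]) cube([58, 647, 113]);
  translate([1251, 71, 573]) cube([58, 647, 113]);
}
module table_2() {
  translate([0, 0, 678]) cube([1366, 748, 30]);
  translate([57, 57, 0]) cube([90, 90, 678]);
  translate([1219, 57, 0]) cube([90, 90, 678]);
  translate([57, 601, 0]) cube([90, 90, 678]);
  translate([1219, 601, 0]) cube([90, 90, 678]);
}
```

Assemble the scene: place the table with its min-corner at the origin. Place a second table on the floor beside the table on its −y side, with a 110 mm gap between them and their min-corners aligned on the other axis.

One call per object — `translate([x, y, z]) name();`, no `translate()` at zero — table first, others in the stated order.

table();
translate([0, -858, 0]) table_2();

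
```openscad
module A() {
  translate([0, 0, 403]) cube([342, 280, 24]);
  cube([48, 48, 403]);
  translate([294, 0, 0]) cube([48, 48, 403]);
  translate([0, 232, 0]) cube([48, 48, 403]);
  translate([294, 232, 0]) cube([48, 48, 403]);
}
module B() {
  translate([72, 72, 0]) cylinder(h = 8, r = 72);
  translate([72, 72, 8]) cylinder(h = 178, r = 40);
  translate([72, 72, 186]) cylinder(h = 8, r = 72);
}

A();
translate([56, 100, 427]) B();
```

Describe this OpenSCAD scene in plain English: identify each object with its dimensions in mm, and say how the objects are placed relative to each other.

A is a four-legged stool. The seat is a 342×280×24 mm slab whose top surface is at z = 427 mm; four square legs, each 48×48 mm in cross-section, run from the floor (z = 0) to the underside of the seat, each flush with a corner of the seat.

B is a spool: two coaxial disc flanges of radius 72 mm and thickness 8 mm, joined by a core cylinder of radius 40 mm and height 178 mm. The lower flange rests on z = 0 and the three cylinders share a vertical axis.

The spool is on top of the stool.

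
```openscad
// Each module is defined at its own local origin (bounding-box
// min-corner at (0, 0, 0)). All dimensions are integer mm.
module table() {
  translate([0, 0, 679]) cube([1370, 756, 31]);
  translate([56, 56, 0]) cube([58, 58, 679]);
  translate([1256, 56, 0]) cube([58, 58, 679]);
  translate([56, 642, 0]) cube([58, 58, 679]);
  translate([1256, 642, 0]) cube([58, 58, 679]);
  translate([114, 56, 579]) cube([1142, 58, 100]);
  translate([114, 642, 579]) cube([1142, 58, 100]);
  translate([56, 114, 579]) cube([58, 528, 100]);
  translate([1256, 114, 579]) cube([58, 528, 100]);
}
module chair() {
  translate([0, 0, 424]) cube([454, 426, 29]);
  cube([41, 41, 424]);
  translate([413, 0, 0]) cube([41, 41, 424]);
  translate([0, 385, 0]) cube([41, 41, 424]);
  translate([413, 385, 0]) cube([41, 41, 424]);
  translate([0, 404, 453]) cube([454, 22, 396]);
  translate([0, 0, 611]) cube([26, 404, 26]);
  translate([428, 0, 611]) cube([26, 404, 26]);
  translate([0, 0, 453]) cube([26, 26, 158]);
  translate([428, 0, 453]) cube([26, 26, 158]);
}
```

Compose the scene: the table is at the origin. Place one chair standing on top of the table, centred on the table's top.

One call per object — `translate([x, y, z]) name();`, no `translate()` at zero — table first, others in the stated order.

table();
translate([458, 165, 710]) chair();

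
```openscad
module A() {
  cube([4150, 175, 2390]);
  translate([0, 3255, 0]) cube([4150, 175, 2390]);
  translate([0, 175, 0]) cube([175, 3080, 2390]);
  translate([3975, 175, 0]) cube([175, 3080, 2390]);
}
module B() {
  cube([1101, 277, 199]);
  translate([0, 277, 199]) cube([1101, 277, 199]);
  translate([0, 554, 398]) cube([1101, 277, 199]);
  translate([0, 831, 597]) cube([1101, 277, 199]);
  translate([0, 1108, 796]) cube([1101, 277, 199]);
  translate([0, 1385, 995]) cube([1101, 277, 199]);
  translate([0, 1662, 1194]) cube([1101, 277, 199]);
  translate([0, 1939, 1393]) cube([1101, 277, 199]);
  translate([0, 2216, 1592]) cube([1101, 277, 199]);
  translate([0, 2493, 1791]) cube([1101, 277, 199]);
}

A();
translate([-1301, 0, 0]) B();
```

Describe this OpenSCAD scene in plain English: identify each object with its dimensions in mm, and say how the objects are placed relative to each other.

A is a box-shaped house frame (walls only): outside footprint 4150×3430 mm, wall height 2390 mm, wall thickness 175 mm. The two y-facing walls run the full x-width; the two x-facing walls fit between the inner faces of the y-facing walls.

B is a run of 10 identical solid stair steps. Each tread is 1101×277 mm and each step block is 199 mm high. Step 1 rests on the floor; step k is offset from step 1 by (k−1)×277 mm in y and (k−1)×199 mm in z.

The staircase is on the floor beside the house frame on its −x side.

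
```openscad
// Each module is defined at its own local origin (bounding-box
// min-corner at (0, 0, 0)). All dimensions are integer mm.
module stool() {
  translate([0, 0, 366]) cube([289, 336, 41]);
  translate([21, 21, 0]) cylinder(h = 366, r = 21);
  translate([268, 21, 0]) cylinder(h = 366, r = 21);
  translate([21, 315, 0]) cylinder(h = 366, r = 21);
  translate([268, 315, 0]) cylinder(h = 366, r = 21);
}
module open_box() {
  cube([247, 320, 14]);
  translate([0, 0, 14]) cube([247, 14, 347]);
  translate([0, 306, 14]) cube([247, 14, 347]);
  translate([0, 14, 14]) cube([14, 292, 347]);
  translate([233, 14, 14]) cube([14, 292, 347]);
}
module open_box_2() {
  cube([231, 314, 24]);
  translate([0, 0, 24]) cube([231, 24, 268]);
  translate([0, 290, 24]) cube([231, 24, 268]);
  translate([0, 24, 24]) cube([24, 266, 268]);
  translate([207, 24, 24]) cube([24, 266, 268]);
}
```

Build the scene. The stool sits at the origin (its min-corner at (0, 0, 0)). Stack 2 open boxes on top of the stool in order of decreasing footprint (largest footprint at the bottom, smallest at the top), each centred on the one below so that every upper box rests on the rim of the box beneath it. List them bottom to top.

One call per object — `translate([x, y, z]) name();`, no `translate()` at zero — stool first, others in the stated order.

stool();
translate([21, 8, 407]) open_box();
translate([29, 11, 768]) open_box_2();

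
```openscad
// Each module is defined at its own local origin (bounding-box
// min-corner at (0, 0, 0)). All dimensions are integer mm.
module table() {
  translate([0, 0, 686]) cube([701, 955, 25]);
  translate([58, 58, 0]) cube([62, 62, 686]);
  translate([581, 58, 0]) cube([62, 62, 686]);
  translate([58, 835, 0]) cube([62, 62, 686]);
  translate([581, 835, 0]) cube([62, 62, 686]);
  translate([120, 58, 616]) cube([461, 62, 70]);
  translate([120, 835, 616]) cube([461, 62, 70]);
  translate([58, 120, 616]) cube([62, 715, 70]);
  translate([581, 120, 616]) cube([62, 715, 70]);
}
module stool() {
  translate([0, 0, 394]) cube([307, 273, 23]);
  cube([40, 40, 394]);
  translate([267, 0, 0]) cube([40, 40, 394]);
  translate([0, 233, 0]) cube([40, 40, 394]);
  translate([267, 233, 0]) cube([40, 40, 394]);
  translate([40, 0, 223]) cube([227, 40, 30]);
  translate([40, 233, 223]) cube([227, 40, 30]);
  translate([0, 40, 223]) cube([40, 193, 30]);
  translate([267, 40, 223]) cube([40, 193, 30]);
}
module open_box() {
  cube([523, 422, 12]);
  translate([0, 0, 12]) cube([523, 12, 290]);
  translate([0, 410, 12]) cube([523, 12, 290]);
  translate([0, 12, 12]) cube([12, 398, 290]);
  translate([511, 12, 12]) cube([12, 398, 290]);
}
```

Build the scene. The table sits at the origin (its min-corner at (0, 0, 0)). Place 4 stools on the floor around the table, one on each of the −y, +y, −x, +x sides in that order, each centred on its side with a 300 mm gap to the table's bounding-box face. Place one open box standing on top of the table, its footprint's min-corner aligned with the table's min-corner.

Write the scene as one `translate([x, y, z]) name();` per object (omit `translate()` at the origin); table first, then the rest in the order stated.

table();
translate([197, -573, 0]) stool();
translate([197, 1255, 0]) stool();
translate([-607, 341, 0]) stool();
translate([1001, 341, 0]) stool();
translate([0, 0, 711]) open_box();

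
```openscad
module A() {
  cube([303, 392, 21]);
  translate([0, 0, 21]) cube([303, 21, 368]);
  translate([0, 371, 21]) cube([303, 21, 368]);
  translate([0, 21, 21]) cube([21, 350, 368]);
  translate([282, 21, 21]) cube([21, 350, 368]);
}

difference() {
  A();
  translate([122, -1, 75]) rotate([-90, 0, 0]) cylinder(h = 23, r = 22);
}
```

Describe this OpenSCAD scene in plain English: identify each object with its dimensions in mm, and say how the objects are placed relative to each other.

A is an open storage box with external size 303×392×389 mm and wall thickness 21 mm (the base is also 21 mm thick). The base covers the whole footprint; the four walls stand on the base, with the y-facing walls full-width and the x-facing walls fitting between their inner faces.

The open box has a circular hole of radius 22 mm through its front wall, centred at (x = 122, z = 75).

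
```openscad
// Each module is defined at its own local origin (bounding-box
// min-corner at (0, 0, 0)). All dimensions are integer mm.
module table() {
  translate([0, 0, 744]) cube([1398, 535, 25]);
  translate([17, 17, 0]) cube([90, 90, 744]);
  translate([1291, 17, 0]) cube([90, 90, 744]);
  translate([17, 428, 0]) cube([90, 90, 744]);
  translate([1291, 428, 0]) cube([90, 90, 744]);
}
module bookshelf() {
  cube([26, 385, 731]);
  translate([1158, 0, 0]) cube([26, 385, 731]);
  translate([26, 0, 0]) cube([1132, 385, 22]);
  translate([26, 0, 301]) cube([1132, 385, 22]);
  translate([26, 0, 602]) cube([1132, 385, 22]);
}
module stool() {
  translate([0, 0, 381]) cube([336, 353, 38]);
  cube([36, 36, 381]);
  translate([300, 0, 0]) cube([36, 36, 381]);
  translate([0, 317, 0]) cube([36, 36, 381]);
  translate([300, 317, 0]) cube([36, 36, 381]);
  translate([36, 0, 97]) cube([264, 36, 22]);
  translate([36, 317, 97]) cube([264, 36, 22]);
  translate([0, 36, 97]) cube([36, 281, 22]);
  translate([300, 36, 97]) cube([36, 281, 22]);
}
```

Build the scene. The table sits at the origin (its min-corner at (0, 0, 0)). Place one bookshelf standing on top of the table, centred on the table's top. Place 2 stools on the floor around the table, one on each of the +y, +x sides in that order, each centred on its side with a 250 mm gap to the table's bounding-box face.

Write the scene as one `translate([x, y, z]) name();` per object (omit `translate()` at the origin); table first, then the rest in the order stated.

table();
translate([107, 75, 769]) bookshelf();
translate([531, 785, 0]) stool();
translate([1648, 91, 0]) stool();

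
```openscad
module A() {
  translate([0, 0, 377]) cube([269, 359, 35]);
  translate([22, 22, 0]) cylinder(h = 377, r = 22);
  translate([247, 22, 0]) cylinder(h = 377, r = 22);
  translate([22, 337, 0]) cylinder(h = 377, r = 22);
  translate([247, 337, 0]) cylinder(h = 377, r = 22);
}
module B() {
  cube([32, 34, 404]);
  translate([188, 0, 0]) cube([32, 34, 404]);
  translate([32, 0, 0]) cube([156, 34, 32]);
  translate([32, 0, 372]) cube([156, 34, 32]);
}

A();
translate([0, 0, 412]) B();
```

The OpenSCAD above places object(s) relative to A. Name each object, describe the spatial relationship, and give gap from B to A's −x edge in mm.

A is a stool. B is a picture frame. The picture frame is on top of the stool. The gap from the picture frame to the stool's −x edge is 0 mm.

The picture frame's min-x is at 0; the stool's min-x is 0; gap = 0 mm.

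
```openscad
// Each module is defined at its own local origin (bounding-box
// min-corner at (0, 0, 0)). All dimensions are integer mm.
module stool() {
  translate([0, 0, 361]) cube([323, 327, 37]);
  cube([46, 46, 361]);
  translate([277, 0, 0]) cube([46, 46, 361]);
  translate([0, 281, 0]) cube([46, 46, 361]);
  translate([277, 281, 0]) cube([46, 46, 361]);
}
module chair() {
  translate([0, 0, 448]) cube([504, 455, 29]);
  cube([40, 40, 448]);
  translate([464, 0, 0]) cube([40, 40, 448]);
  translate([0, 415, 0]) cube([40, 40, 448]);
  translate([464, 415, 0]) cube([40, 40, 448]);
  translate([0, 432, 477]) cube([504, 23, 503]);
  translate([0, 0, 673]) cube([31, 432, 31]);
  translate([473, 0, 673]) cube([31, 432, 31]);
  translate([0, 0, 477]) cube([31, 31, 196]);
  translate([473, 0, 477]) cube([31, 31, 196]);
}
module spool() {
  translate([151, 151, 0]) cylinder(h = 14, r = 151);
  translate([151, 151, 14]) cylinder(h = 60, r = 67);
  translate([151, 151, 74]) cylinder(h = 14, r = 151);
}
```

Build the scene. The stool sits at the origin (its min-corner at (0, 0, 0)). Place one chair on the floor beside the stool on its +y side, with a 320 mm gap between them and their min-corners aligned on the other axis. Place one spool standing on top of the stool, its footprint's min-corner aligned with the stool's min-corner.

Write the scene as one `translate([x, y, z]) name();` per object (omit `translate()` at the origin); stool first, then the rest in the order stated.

stool();
translate([0, 647, 0]) chair();
translate([0, 0, 398]) spool();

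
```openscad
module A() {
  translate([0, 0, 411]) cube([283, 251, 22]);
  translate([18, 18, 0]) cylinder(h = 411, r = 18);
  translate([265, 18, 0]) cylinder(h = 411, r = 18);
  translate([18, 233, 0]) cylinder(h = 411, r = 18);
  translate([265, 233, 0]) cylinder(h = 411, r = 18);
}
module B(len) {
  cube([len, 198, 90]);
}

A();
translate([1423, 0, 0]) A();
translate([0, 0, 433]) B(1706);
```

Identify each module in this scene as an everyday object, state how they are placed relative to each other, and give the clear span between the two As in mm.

Second stool starts at x = 1423; first ends at x = 283; clear span = 1423 − 283 = 1140 mm.

A is a stool. B is a beam. A beam spans the tops of two stools. The clear span between the two stools is 1140 mm.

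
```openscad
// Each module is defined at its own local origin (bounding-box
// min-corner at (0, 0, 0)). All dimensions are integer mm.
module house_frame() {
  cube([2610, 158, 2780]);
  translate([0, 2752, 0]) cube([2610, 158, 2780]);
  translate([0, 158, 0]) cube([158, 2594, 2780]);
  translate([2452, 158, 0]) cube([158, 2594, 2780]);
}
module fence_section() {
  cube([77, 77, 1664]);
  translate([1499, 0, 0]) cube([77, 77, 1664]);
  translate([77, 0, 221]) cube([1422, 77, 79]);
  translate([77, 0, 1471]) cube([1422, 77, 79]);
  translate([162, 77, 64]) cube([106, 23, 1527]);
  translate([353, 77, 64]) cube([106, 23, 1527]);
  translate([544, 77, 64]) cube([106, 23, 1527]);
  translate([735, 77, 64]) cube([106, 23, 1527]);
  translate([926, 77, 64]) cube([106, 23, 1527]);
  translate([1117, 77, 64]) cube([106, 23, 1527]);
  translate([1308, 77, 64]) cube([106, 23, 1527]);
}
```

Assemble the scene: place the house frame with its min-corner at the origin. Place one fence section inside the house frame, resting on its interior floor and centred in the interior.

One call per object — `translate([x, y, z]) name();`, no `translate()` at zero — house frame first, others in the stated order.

house_frame();
translate([517, 1405, 0]) fence_section();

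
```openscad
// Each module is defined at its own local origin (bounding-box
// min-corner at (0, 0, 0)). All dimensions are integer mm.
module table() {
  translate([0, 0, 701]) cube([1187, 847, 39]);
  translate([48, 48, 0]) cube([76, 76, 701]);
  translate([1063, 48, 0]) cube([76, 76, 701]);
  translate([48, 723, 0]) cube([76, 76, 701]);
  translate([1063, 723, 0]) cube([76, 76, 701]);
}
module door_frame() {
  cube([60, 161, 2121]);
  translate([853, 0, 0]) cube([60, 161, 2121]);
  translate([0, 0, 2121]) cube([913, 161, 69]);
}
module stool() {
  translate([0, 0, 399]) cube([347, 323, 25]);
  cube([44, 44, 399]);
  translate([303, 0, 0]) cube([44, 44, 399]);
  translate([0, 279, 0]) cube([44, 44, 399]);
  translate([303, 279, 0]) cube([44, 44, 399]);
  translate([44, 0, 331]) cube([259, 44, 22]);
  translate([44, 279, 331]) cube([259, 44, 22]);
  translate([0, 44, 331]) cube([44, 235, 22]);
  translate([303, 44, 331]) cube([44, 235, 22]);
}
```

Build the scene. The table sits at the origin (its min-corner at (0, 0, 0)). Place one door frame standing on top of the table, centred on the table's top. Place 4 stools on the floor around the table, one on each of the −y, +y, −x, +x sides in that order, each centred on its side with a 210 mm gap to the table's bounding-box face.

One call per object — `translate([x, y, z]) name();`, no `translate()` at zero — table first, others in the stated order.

table();
translate([137, 343, 740]) door_frame();
translate([420, -533, 0]) stool();
translate([420, 1057, 0]) stool();
translate([-557, 262, 0]) stool();
translate([1397, 262, 0]) stool();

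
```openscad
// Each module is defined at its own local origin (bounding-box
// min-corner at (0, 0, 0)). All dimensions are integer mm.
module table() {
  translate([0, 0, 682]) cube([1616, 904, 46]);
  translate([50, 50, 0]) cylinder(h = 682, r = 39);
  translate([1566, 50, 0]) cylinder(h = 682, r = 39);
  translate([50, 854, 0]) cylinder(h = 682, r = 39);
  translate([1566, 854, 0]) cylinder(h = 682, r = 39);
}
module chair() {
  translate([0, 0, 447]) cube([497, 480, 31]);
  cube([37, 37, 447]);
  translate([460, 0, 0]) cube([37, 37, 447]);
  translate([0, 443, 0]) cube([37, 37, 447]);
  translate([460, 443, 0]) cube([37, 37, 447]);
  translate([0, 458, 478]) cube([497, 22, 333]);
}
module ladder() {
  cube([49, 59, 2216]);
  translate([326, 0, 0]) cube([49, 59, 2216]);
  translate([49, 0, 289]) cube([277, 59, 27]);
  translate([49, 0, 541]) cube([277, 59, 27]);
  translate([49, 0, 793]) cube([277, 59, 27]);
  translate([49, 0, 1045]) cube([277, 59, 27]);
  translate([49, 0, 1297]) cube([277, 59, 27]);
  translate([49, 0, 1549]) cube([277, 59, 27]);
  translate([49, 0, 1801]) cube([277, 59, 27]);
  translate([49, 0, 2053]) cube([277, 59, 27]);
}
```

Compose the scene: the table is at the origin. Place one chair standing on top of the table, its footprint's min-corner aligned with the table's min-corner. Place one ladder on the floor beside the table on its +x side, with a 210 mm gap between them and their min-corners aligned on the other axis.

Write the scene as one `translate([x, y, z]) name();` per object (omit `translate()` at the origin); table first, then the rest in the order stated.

table();
translate([0, 0, 728]) chair();
translate([1826, 0, 0]) ladder();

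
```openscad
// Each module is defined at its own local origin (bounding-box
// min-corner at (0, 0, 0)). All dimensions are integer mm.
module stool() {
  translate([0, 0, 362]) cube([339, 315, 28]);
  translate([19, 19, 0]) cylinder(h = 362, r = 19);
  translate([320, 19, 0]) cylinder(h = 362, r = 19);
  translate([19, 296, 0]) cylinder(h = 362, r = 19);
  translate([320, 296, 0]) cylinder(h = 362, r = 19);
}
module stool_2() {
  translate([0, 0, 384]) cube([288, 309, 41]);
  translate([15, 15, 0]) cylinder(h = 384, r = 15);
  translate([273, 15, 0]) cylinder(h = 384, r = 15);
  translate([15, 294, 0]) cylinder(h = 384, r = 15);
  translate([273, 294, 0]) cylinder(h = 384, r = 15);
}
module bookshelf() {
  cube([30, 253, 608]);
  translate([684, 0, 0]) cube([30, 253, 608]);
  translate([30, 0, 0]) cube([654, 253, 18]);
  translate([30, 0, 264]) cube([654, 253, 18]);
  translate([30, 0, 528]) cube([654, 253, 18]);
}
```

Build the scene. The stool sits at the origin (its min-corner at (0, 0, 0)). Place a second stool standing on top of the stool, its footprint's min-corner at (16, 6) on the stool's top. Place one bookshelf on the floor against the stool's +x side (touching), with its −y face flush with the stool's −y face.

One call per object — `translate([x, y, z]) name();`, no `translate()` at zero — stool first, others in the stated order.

stool();
translate([16, 6, 390]) stool_2();
translate([339, 0, 0]) bookshelf();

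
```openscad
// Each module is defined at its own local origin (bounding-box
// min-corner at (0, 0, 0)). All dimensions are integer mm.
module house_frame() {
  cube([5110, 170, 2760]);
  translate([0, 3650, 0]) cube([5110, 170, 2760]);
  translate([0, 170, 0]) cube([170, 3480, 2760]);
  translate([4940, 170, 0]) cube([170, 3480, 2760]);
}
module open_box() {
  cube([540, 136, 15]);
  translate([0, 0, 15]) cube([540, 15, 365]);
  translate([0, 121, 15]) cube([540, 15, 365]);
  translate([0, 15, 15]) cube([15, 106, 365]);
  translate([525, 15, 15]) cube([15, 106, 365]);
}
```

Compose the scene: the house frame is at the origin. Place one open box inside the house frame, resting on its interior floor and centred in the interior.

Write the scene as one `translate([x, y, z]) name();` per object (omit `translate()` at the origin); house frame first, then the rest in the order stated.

house_frame();
translate([2285, 1842, 0]) open_box();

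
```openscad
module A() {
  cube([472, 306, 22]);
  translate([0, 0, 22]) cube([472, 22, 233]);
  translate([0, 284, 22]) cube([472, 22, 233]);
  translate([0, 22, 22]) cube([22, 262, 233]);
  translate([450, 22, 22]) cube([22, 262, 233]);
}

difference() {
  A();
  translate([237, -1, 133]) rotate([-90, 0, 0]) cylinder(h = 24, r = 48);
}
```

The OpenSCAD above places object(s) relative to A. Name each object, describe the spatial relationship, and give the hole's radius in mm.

The subtracted cylinder has r = 48 mm.

A is an open box. The open box has a circular hole through its front wall. The hole's radius is 48 mm.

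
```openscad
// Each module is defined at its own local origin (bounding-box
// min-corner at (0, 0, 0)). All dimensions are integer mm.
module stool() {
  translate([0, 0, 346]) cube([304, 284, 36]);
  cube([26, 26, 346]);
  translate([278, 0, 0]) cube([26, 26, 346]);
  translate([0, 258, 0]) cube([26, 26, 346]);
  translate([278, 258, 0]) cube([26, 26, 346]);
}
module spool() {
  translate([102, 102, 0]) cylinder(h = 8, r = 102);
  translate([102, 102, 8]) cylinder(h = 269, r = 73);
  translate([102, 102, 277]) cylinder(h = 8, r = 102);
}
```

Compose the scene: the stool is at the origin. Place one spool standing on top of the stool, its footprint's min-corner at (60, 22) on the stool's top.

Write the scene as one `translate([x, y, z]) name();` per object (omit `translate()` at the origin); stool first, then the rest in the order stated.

stool();
translate([60, 22, 382]) spool();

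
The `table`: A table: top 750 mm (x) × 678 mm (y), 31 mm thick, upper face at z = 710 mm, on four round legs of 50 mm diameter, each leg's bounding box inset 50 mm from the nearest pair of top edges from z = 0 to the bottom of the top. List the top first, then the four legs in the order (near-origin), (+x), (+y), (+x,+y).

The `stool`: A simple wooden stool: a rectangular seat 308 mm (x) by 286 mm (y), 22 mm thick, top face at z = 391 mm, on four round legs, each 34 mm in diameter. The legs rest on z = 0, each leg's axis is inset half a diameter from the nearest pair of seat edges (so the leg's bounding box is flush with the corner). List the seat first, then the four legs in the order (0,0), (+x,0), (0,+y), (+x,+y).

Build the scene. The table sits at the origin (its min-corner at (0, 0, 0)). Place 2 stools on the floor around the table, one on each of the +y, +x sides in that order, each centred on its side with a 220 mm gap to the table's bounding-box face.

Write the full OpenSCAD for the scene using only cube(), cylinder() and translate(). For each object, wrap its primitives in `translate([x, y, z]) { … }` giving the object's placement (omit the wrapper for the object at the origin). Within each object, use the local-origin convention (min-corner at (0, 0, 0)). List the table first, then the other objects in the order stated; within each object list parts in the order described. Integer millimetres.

translate([0, 0, 679]) cube([750, 678, 31]);
translate([75, 75, 0]) cylinder(h = 679, r = 25);
translate([675, 75, 0]) cylinder(h = 679, r = 25);
translate([75, 603, 0]) cylinder(h = 679, r = 25);
translate([675, 603, 0]) cylinder(h = 679, r = 25);
translate([221, 898, 0]) {
  translate([0, 0, 369]) cube([308, 286, 22]);
  translate([17, 17, 0]) cylinder(h = 369, r = 17);
  translate([291, 17, 0]) cylinder(h = 369, r = 17);
  translate([17, 269, 0]) cylinder(h = 369, r = 17);
  translate([291, 269, 0]) cylinder(h = 369, r = 17);
}
translate([970, 196, 0]) {
  translate([0, 0, 369]) cube([308, 286, 22]);
  translate([17, 17, 0]) cylinder(h = 369, r = 17);
  translate([291, 17, 0]) cylinder(h = 369, r = 17);
  translate([17, 269, 0]) cylinder(h = 369, r = 17);
  translate([291, 269, 0]) cylinder(h = 369, r = 17);
}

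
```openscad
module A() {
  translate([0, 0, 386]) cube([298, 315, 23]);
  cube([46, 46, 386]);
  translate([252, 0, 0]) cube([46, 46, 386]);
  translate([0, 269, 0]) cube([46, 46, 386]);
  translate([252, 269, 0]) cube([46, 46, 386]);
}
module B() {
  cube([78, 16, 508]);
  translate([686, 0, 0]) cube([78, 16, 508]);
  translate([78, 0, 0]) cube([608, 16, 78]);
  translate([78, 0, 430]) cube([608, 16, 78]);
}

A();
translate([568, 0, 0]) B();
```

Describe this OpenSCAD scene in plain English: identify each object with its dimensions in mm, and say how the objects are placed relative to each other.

A is a four-legged stool. The seat is a 298×315×23 mm slab whose top surface is at z = 409 mm; four square legs, each 46×46 mm in cross-section, run from the floor (z = 0) to the underside of the seat, each flush with a corner of the seat.

B is a picture frame with a 608×352 mm rectangular opening (x by z) and a uniform 78 mm border on every side. Frame depth is 16 mm along y. It is built from two vertical stiles running the full outside height and two horizontal rails spanning the gap between the stiles.

The picture frame is on the floor beside the stool on its +x side.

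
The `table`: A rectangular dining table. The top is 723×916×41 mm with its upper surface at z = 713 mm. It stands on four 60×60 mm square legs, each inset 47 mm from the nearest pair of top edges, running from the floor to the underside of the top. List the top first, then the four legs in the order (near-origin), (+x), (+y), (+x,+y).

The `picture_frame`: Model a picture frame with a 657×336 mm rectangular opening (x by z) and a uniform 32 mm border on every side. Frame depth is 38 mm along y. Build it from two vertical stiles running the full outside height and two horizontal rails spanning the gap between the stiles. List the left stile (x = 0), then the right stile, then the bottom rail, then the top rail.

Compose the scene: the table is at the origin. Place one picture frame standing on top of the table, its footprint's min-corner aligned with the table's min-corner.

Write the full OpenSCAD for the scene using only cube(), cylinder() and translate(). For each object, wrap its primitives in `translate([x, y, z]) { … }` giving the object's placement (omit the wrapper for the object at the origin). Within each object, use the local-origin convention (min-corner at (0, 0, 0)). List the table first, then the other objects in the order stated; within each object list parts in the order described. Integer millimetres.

translate([0, 0, 672]) cube([723, 916, 41]);
translate([47, 47, 0]) cube([60, 60, 672]);
translate([616, 47, 0]) cube([60, 60, 672]);
translate([47, 809, 0]) cube([60, 60, 672]);
translate([616, 809, 0]) cube([60, 60, 672]);
translate([0, 0, 713]) {
  cube([32, 38, 400]);
  translate([689, 0, 0]) cube([32, 38, 400]);
  translate([32, 0, 0]) cube([657, 38, 32]);
  translate([32, 0, 368]) cube([657, 38, 32]);
}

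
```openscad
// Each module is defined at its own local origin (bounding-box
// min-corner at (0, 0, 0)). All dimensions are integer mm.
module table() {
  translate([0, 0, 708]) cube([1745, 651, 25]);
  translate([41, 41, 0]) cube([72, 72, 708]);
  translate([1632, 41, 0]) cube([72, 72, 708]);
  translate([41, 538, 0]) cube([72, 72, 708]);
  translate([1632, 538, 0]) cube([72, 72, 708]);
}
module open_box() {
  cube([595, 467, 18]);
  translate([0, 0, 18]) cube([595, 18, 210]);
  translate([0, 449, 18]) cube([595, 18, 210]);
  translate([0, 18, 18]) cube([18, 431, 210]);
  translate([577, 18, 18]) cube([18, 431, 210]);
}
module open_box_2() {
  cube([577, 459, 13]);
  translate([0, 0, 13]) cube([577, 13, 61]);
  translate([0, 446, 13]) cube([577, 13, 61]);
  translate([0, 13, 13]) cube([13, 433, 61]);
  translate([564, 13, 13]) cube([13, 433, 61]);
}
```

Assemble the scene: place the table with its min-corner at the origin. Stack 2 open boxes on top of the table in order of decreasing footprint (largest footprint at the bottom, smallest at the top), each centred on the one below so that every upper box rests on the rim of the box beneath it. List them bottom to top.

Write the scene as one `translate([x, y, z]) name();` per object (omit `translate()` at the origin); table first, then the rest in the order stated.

table();
translate([575, 92, 733]) open_box();
translate([584, 96, 961]) open_box_2();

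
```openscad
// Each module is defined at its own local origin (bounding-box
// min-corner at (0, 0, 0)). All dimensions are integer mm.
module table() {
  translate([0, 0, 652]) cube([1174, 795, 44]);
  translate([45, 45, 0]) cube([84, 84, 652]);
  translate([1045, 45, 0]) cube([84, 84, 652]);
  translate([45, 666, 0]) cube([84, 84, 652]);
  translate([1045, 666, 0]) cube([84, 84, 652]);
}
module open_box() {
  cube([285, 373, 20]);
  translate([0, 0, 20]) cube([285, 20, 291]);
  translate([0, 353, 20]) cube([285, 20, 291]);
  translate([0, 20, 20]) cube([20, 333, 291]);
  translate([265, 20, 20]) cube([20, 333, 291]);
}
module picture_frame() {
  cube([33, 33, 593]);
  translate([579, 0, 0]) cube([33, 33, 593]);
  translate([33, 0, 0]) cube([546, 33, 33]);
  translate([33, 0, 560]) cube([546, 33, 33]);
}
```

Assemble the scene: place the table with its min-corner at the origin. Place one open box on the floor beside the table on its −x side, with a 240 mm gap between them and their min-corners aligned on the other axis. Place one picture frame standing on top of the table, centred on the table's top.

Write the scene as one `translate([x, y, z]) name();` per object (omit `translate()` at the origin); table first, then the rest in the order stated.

table();
translate([-525, 0, 0]) open_box();
translate([281, 381, 696]) picture_frame();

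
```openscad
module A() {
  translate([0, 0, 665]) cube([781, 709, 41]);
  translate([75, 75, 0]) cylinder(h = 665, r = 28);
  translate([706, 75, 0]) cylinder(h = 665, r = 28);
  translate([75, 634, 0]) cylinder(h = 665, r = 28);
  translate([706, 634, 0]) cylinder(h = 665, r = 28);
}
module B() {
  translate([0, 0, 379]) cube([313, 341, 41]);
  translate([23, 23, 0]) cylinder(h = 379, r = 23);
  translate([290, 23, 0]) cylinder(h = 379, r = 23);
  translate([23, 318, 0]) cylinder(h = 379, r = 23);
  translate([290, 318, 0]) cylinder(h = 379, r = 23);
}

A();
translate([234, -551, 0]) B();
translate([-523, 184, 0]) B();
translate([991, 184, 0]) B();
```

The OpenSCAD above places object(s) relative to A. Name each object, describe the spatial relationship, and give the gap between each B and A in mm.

A is a table. B is a stool. Three stools sit around the table at the −y, −x, +x sides. The gap between each stool and the table is 210 mm.

Each stool's nearest face is 210 mm from the table's bounding box.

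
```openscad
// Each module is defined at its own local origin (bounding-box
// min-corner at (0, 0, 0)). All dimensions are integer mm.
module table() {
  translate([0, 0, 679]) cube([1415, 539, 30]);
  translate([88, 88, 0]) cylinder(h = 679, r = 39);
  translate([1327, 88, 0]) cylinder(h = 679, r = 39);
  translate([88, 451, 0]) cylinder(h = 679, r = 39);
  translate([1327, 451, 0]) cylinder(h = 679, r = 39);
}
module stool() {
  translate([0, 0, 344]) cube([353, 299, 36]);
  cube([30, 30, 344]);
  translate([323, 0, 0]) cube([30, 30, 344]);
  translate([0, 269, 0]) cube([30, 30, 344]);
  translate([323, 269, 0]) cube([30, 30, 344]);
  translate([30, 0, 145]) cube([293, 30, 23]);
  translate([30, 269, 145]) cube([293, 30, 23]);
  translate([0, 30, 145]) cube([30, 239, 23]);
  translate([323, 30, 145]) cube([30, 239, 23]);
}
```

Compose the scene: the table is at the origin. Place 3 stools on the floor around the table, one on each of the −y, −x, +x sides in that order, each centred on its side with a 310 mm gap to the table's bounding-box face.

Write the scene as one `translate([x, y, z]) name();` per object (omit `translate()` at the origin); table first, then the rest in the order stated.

table();
translate([531, -609, 0]) stool();
translate([-663, 120, 0]) stool();
translate([1725, 120, 0]) stool();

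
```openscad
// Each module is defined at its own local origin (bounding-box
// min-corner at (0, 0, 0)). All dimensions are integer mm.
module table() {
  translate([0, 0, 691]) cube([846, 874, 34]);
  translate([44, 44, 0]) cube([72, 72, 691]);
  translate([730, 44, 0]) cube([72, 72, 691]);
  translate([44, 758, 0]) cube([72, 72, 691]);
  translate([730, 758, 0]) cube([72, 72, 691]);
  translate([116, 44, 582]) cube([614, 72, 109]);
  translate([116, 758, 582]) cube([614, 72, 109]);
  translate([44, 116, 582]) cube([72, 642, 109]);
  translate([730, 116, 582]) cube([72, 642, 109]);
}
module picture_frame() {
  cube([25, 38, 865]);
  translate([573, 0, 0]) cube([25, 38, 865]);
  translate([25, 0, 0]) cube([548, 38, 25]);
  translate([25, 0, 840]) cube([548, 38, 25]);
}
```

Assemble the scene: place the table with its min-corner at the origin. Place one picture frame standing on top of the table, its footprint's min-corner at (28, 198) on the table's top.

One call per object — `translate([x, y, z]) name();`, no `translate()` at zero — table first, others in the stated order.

table();
translate([28, 198, 725]) picture_frame();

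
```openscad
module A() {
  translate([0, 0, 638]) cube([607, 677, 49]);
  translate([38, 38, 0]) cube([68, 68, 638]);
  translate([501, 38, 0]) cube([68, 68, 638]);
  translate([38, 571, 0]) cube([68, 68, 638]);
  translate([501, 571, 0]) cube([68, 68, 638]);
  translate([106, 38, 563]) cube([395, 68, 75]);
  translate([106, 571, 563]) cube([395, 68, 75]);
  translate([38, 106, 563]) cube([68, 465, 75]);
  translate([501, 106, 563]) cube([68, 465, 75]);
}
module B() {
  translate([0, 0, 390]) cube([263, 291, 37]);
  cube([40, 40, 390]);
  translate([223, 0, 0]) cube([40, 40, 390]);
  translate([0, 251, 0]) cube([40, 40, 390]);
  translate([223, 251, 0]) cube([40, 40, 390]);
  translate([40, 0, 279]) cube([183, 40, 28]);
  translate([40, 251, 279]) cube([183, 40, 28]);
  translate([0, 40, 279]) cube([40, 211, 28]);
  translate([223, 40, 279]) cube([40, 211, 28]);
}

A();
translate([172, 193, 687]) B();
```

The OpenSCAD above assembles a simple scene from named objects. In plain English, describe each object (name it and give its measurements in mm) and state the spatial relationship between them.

A is a table with a 607×677 mm rectangular top, 49 mm thick, top surface at z = 687 mm, supported by four 68×68 mm square legs, each inset 38 mm from the nearest pair of top edges, running from the floor. Four apron rails, 68 mm thick and 75 mm tall, run between adjacent legs with their top edges flush with the underside of the top and their outer faces flush with the legs' outer faces.

B is a four-legged stool. The seat is a 263×291×37 mm slab whose top surface is at z = 427 mm; four square legs, each 40×40 mm in cross-section, run from the floor (z = 0) to the underside of the seat, each flush with a corner of the seat. Four stretchers, 40 mm wide and 28 mm tall, connect adjacent legs with their undersides at z = 279 mm, each running between the inner faces of the legs it joins and aligned with the legs' outer faces on the other axis.

The stool is on top of the table, centred.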